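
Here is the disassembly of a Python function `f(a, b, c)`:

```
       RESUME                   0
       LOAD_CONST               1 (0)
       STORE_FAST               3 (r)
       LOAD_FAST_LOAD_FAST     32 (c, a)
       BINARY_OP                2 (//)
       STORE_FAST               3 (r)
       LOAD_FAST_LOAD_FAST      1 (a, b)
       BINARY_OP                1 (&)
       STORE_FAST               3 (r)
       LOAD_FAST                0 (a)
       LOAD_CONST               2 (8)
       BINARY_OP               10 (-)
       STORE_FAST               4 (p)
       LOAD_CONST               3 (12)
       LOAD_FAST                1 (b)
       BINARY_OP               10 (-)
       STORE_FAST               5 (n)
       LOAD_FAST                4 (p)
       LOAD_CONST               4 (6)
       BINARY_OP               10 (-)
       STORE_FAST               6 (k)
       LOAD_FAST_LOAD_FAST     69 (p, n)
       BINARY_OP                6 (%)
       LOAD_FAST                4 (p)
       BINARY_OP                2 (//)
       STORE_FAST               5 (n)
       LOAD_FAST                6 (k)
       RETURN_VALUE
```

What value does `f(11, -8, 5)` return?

LOAD_CONST → push 0. Stack: [0]
STORE_FAST r → r=0. Stack: []
LOAD_FAST_LOAD_FAST c,a → push 5,11. Stack: [5, 11]
BINARY_OP // → 5 // 11 = 0. Stack: [0]
STORE_FAST r → r=0. Stack: []
LOAD_FAST_LOAD_FAST a,b → push 11,-8. Stack: [11, -8]
BINARY_OP & → 11 & -8 = 8. Stack: [8]
STORE_FAST r → r=8. Stack: []
LOAD_FAST a → push 11. Stack: [11]
LOAD_CONST → push 8. Stack: [11, 8]
BINARY_OP - → 11 - 8 = 3. Stack: [3]
STORE_FAST p → p=3. Stack: []
LOAD_CONST → push 12. Stack: [12]
LOAD_FAST b → push -8. Stack: [12, -8]
BINARY_OP - → 12 - -8 = 20. Stack: [20]
STORE_FAST n → n=20. Stack: []
LOAD_FAST p → push 3. Stack: [3]
LOAD_CONST → push 6. Stack: [3, 6]
BINARY_OP - → 3 - 6 = -3. Stack: [-3]
STORE_FAST k → k=-3. Stack: []
LOAD_FAST_LOAD_FAST p,n → push 3,20. Stack: [3, 20]
BINARY_OP % → 3 % 20 = 3. Stack: [3]
LOAD_FAST p → push 3. Stack: [3, 3]
BINARY_OP // → 3 // 3 = 1. Stack: [1]
STORE_FAST n → n=1. Stack: []
LOAD_FAST k → push -3. Stack: [-3]
RETURN_VALUE → return -3.

-3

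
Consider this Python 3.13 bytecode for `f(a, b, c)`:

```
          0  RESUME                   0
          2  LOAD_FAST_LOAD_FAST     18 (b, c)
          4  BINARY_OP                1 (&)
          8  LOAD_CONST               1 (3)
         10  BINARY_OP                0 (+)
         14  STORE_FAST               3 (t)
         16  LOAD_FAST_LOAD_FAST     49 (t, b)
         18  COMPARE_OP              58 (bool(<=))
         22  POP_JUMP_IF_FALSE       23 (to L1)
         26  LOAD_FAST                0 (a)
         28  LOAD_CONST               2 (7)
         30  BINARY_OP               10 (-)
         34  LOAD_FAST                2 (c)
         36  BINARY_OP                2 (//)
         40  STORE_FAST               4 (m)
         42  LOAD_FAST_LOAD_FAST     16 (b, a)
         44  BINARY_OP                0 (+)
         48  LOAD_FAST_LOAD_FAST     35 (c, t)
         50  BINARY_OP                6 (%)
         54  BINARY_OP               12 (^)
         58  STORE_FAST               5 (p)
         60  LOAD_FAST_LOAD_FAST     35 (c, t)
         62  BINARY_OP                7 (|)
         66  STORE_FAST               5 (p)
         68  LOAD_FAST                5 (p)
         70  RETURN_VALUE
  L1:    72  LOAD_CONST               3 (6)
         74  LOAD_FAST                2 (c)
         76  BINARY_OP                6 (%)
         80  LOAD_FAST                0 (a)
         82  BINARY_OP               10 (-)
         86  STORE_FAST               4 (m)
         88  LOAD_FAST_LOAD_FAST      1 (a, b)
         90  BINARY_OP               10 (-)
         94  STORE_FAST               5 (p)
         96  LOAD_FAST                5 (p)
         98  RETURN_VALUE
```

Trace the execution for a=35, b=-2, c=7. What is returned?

LOAD_FAST_LOAD_FAST b,c → push -2,7. Stack: [-2, 7]
BINARY_OP & → -2 & 7 = 6. Stack: [6]
LOAD_CONST → push 3. Stack: [6, 3]
BINARY_OP + → 6 + 3 = 9. Stack: [9]
STORE_FAST t → t=9. Stack: []
LOAD_FAST_LOAD_FAST t,b → push 9,-2. Stack: [9, -2]
COMPARE_OP bool(<=) → 9 vs -2 = False. Stack: [False]
POP_JUMP_IF_FALSE → pop False; jump. Stack: []
LOAD_CONST → push 6. Stack: [6]
LOAD_FAST c → push 7. Stack: [6, 7]
BINARY_OP % → 6 % 7 = 6. Stack: [6]
LOAD_FAST a → push 35. Stack: [6, 35]
BINARY_OP - → 6 - 35 = -29. Stack: [-29]
STORE_FAST m → m=-29. Stack: []
LOAD_FAST_LOAD_FAST a,b → push 35,-2. Stack: [35, -2]
BINARY_OP - → 35 - -2 = 37. Stack: [37]
STORE_FAST p → p=37. Stack: []
LOAD_FAST p → push 37. Stack: [37]
RETURN_VALUE → return 37.

37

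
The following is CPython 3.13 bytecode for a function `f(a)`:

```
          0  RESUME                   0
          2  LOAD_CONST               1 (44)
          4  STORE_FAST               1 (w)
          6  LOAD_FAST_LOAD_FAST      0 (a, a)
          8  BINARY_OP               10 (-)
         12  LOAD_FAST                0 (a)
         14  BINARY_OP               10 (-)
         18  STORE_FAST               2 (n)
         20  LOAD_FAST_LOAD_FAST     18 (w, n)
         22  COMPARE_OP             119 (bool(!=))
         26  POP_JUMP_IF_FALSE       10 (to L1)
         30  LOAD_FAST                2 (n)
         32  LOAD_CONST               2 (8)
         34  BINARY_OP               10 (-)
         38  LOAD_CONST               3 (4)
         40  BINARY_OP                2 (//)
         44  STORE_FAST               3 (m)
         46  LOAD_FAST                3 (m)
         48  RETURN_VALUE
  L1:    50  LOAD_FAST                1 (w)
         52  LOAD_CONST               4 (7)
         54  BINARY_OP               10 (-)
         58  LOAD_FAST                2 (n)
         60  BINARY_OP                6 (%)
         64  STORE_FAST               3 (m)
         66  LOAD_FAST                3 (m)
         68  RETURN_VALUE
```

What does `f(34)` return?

LOAD_CONST → push 44. Stack: [44]
STORE_FAST w → w=44. Stack: []
LOAD_FAST_LOAD_FAST a,a → push 34,34. Stack: [34, 34]
BINARY_OP - → 34 - 34 = 0. Stack: [0]
LOAD_FAST a → push 34. Stack: [0, 34]
BINARY_OP - → 0 - 34 = -34. Stack: [-34]
STORE_FAST n → n=-34. Stack: []
LOAD_FAST_LOAD_FAST w,n → push 44,-34. Stack: [44, -34]
COMPARE_OP bool(!=) → 44 vs -34 = True. Stack: [True]
POP_JUMP_IF_FALSE → pop True; no jump. Stack: []
LOAD_FAST n → push -34. Stack: [-34]
LOAD_CONST → push 8. Stack: [-34, 8]
BINARY_OP - → -34 - 8 = -42. Stack: [-42]
LOAD_CONST → push 4. Stack: [-42, 4]
BINARY_OP // → -42 // 4 = -11. Stack: [-11]
STORE_FAST m → m=-11. Stack: []
LOAD_FAST m → push -11. Stack: [-11]
RETURN_VALUE → return -11.

-11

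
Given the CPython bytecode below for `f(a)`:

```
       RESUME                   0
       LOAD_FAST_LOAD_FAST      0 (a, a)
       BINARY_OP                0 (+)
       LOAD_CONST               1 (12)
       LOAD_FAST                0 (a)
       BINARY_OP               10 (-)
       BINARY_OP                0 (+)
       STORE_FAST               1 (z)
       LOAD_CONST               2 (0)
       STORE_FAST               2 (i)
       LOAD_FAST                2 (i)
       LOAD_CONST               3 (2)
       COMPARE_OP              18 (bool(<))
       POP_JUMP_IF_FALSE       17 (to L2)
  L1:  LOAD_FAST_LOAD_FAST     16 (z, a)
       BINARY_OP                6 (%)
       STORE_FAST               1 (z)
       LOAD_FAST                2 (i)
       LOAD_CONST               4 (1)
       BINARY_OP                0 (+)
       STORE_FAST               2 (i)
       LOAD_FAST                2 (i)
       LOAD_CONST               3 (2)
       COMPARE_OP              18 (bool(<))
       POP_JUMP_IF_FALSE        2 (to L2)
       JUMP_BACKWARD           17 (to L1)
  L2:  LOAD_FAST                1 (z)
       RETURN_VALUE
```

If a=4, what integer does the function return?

LOAD_FAST_LOAD_FAST a,a → push 4,4. Stack: [4, 4]
BINARY_OP + → 4 + 4 = 8. Stack: [8]
LOAD_CONST → push 12. Stack: [8, 12]
LOAD_FAST a → push 4. Stack: [8, 12, 4]
BINARY_OP - → 12 - 4 = 8. Stack: [8, 8]
BINARY_OP + → 8 + 8 = 16. Stack: [16]
STORE_FAST z → z=16. Stack: []
LOAD_CONST → push 0. Stack: [0]
STORE_FAST i → i=0. Stack: []
LOAD_FAST i → push 0. Stack: [0]
LOAD_CONST → push 2. Stack: [0, 2]
COMPARE_OP bool(<) → 0 vs 2 = True. Stack: [True]
POP_JUMP_IF_FALSE → pop True; no jump. Stack: []
LOAD_FAST_LOAD_FAST z,a → push 16,4. Stack: [16, 4]
BINARY_OP % → 16 % 4 = 0. Stack: [0]
STORE_FAST z → z=0. Stack: []
LOAD_FAST i → push 0. Stack: [0]
LOAD_CONST → push 1. Stack: [0, 1]
BINARY_OP + → 0 + 1 = 1. Stack: [1]
STORE_FAST i → i=1. Stack: []
LOAD_FAST i → push 1. Stack: [1]
LOAD_CONST → push 2. Stack: [1, 2]
COMPARE_OP bool(<) → 1 vs 2 = True. Stack: [True]
POP_JUMP_IF_FALSE → pop True; no jump. Stack: []
LOAD_FAST_LOAD_FAST z,a → push 0,4. Stack: [0, 4]
BINARY_OP % → 0 % 4 = 0. Stack: [0]
STORE_FAST z → z=0. Stack: []
LOAD_FAST i → push 1. Stack: [1]
LOAD_CONST → push 1. Stack: [1, 1]
BINARY_OP + → 1 + 1 = 2. Stack: [2]
STORE_FAST i → i=2. Stack: []
LOAD_FAST i → push 2. Stack: [2]
LOAD_CONST → push 2. Stack: [2, 2]
COMPARE_OP bool(<) → 2 vs 2 = False. Stack: [False]
POP_JUMP_IF_FALSE → pop False; jump. Stack: []
LOAD_FAST z → push 0. Stack: [0]
RETURN_VALUE → return 0.

0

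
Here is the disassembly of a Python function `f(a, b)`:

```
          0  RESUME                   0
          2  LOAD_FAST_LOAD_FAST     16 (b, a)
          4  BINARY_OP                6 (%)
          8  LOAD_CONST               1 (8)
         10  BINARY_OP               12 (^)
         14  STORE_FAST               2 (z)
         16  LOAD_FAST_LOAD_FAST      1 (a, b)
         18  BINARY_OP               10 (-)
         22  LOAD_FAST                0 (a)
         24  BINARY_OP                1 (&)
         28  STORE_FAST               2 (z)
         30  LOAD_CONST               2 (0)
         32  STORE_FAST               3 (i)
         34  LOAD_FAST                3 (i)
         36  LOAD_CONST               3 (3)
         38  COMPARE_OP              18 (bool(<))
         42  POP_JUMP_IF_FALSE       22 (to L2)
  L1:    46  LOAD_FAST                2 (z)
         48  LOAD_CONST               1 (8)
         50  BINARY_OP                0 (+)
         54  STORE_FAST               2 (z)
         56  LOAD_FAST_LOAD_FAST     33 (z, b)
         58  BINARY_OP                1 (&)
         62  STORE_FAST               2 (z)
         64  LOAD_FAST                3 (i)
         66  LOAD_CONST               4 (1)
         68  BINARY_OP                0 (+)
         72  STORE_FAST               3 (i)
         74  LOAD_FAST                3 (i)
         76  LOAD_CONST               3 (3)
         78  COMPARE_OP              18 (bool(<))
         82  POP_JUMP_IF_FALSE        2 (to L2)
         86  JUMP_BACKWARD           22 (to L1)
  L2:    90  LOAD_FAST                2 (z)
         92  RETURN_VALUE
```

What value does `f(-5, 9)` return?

LOAD_FAST_LOAD_FAST b,a → push 9,-5. Stack: [9, -5]
BINARY_OP % → 9 % -5 = -1. Stack: [-1]
LOAD_CONST → push 8. Stack: [-1, 8]
BINARY_OP ^ → -1 ^ 8 = -9. Stack: [-9]
STORE_FAST z → z=-9. Stack: []
LOAD_FAST_LOAD_FAST a,b → push -5,9. Stack: [-5, 9]
BINARY_OP - → -5 - 9 = -14. Stack: [-14]
LOAD_FAST a → push -5. Stack: [-14, -5]
BINARY_OP & → -14 & -5 = -14. Stack: [-14]
STORE_FAST z → z=-14. Stack: []
LOAD_CONST → push 0. Stack: [0]
STORE_FAST i → i=0. Stack: []
LOAD_FAST i → push 0. Stack: [0]
LOAD_CONST → push 3. Stack: [0, 3]
COMPARE_OP bool(<) → 0 vs 3 = True. Stack: [True]
POP_JUMP_IF_FALSE → pop True; no jump. Stack: []
LOAD_FAST z → push -14. Stack: [-14]
LOAD_CONST → push 8. Stack: [-14, 8]
BINARY_OP + → -14 + 8 = -6. Stack: [-6]
STORE_FAST z → z=-6. Stack: []
LOAD_FAST_LOAD_FAST z,b → push -6,9. Stack: [-6, 9]
BINARY_OP & → -6 & 9 = 8. Stack: [8]
STORE_FAST z → z=8. Stack: []
LOAD_FAST i → push 0. Stack: [0]
LOAD_CONST → push 1. Stack: [0, 1]
BINARY_OP + → 0 + 1 = 1. Stack: [1]
STORE_FAST i → i=1. Stack: []
LOAD_FAST i → push 1. Stack: [1]
LOAD_CONST → push 3. Stack: [1, 3]
COMPARE_OP bool(<) → 1 vs 3 = True. Stack: [True]
POP_JUMP_IF_FALSE → pop True; no jump. Stack: []
LOAD_FAST z → push 8. Stack: [8]
LOAD_CONST → push 8. Stack: [8, 8]
BINARY_OP + → 8 + 8 = 16. Stack: [16]
STORE_FAST z → z=16. Stack: []
LOAD_FAST_LOAD_FAST z,b → push 16,9. Stack: [16, 9]
BINARY_OP & → 16 & 9 = 0. Stack: [0]
STORE_FAST z → z=0. Stack: []
LOAD_FAST i → push 1. Stack: [1]
LOAD_CONST → push 1. Stack: [1, 1]
BINARY_OP + → 1 + 1 = 2. Stack: [2]
STORE_FAST i → i=2. Stack: []
LOAD_FAST i → push 2. Stack: [2]
LOAD_CONST → push 3. Stack: [2, 3]
COMPARE_OP bool(<) → 2 vs 3 = True. Stack: [True]
POP_JUMP_IF_FALSE → pop True; no jump. Stack: []
LOAD_FAST z → push 0. Stack: [0]
LOAD_CONST → push 8. Stack: [0, 8]
BINARY_OP + → 0 + 8 = 8. Stack: [8]
STORE_FAST z → z=8. Stack: []
LOAD_FAST_LOAD_FAST z,b → push 8,9. Stack: [8, 9]
BINARY_OP & → 8 & 9 = 8. Stack: [8]
STORE_FAST z → z=8. Stack: []
LOAD_FAST i → push 2. Stack: [2]
LOAD_CONST → push 1. Stack: [2, 1]
BINARY_OP + → 2 + 1 = 3. Stack: [3]
STORE_FAST i → i=3. Stack: []
LOAD_FAST i → push 3. Stack: [3]
LOAD_CONST → push 3. Stack: [3, 3]
COMPARE_OP bool(<) → 3 vs 3 = False. Stack: [False]
POP_JUMP_IF_FALSE → pop False; jump. Stack: []
LOAD_FAST z → push 8. Stack: [8]
RETURN_VALUE → return 8.

8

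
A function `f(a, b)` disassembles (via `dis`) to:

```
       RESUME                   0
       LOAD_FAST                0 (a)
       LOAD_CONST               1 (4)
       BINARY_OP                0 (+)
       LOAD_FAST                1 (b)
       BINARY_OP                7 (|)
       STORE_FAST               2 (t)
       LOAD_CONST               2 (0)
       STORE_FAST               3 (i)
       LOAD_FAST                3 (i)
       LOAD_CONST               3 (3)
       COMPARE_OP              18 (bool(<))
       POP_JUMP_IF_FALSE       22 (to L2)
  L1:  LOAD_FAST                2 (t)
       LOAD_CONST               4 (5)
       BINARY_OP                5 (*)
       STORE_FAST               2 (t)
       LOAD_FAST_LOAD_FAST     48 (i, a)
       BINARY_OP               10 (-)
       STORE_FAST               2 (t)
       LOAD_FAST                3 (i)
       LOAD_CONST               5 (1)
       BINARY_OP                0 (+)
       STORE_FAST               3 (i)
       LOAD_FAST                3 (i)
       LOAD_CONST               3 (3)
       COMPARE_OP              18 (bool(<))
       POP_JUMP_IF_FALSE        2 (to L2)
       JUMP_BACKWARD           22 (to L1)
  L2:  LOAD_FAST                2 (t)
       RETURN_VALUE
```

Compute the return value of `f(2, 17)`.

0

LOAD_FAST a → push 2. Stack: [2]
LOAD_CONST → push 4. Stack: [2, 4]
BINARY_OP + → 2 + 4 = 6. Stack: [6]
LOAD_FAST b → push 17. Stack: [6, 17]
BINARY_OP | → 6 | 17 = 23. Stack: [23]
STORE_FAST t → t=23. Stack: []
LOAD_CONST → push 0. Stack: [0]
STORE_FAST i → i=0. Stack: []
LOAD_FAST i → push 0. Stack: [0]
LOAD_CONST → push 3. Stack: [0, 3]
COMPARE_OP bool(<) → 0 vs 3 = True. Stack: [True]
POP_JUMP_IF_FALSE → pop True; no jump. Stack: []
LOAD_FAST t → push 23. Stack: [23]
LOAD_CONST → push 5. Stack: [23, 5]
BINARY_OP * → 23 * 5 = 115. Stack: [115]
STORE_FAST t → t=115. Stack: []
LOAD_FAST_LOAD_FAST i,a → push 0,2. Stack: [0, 2]
BINARY_OP - → 0 - 2 = -2. Stack: [-2]
STORE_FAST t → t=-2. Stack: []
LOAD_FAST i → push 0. Stack: [0]
LOAD_CONST → push 1. Stack: [0, 1]
BINARY_OP + → 0 + 1 = 1. Stack: [1]
STORE_FAST i → i=1. Stack: []
LOAD_FAST i → push 1. Stack: [1]
LOAD_CONST → push 3. Stack: [1, 3]
COMPARE_OP bool(<) → 1 vs 3 = True. Stack: [True]
POP_JUMP_IF_FALSE → pop True; no jump. Stack: []
LOAD_FAST t → push -2. Stack: [-2]
LOAD_CONST → push 5. Stack: [-2, 5]
BINARY_OP * → -2 * 5 = -10. Stack: [-10]
STORE_FAST t → t=-10. Stack: []
LOAD_FAST_LOAD_FAST i,a → push 1,2. Stack: [1, 2]
BINARY_OP - → 1 - 2 = -1. Stack: [-1]
STORE_FAST t → t=-1. Stack: []
LOAD_FAST i → push 1. Stack: [1]
LOAD_CONST → push 1. Stack: [1, 1]
BINARY_OP + → 1 + 1 = 2. Stack: [2]
STORE_FAST i → i=2. Stack: []
LOAD_FAST i → push 2. Stack: [2]
LOAD_CONST → push 3. Stack: [2, 3]
COMPARE_OP bool(<) → 2 vs 3 = True. Stack: [True]
POP_JUMP_IF_FALSE → pop True; no jump. Stack: []
LOAD_FAST t → push -1. Stack: [-1]
LOAD_CONST → push 5. Stack: [-1, 5]
BINARY_OP * → -1 * 5 = -5. Stack: [-5]
STORE_FAST t → t=-5. Stack: []
LOAD_FAST_LOAD_FAST i,a → push 2,2. Stack: [2, 2]
BINARY_OP - → 2 - 2 = 0. Stack: [0]
STORE_FAST t → t=0. Stack: []
LOAD_FAST i → push 2. Stack: [2]
LOAD_CONST → push 1. Stack: [2, 1]
BINARY_OP + → 2 + 1 = 3. Stack: [3]
STORE_FAST i → i=3. Stack: []
LOAD_FAST i → push 3. Stack: [3]
LOAD_CONST → push 3. Stack: [3, 3]
COMPARE_OP bool(<) → 3 vs 3 = False. Stack: [False]
POP_JUMP_IF_FALSE → pop False; jump. Stack: []
LOAD_FAST t → push 0. Stack: [0]
RETURN_VALUE → return 0.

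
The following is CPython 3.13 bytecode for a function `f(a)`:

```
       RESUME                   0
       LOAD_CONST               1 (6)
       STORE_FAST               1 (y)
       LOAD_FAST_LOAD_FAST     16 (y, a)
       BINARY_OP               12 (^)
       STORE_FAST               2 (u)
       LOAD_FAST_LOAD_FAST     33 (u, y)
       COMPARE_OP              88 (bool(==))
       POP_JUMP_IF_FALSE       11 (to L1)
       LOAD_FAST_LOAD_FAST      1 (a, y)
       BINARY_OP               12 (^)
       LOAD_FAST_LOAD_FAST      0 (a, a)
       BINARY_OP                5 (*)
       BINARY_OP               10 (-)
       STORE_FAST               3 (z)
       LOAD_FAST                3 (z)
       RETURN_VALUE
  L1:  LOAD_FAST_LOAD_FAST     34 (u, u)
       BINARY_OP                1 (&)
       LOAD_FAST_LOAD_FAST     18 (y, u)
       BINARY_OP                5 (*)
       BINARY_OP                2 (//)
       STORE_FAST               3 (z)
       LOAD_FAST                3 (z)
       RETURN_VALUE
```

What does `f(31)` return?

LOAD_CONST → push 6. Stack: [6]
STORE_FAST y → y=6. Stack: []
LOAD_FAST_LOAD_FAST y,a → push 6,31. Stack: [6, 31]
BINARY_OP ^ → 6 ^ 31 = 25. Stack: [25]
STORE_FAST u → u=25. Stack: []
LOAD_FAST_LOAD_FAST u,y → push 25,6. Stack: [25, 6]
COMPARE_OP bool(==) → 25 vs 6 = False. Stack: [False]
POP_JUMP_IF_FALSE → pop False; jump. Stack: []
LOAD_FAST_LOAD_FAST u,u → push 25,25. Stack: [25, 25]
BINARY_OP & → 25 & 25 = 25. Stack: [25]
LOAD_FAST_LOAD_FAST y,u → push 6,25. Stack: [25, 6, 25]
BINARY_OP * → 6 * 25 = 150. Stack: [25, 150]
BINARY_OP // → 25 // 150 = 0. Stack: [0]
STORE_FAST z → z=0. Stack: []
LOAD_FAST z → push 0. Stack: [0]
RETURN_VALUE → return 0.

0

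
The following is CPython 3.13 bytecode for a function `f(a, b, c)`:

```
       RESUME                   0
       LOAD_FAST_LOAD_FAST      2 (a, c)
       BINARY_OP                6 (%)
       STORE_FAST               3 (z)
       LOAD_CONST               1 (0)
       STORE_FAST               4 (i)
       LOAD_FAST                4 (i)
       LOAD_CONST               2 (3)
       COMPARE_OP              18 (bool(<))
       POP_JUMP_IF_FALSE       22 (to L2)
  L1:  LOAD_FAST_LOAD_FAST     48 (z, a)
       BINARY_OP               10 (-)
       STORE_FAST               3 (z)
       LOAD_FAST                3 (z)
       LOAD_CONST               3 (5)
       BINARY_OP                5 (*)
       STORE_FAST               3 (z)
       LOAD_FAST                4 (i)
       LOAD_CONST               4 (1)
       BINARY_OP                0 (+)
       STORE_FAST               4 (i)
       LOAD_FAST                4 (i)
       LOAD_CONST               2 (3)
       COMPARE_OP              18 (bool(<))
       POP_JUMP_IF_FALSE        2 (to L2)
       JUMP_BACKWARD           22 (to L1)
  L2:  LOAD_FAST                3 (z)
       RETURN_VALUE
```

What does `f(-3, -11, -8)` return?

90

LOAD_FAST_LOAD_FAST a,c → push -3,-8. Stack: [-3, -8]
BINARY_OP % → -3 % -8 = -3. Stack: [-3]
STORE_FAST z → z=-3. Stack: []
LOAD_CONST → push 0. Stack: [0]
STORE_FAST i → i=0. Stack: []
LOAD_FAST i → push 0. Stack: [0]
LOAD_CONST → push 3. Stack: [0, 3]
COMPARE_OP bool(<) → 0 vs 3 = True. Stack: [True]
POP_JUMP_IF_FALSE → pop True; no jump. Stack: []
LOAD_FAST_LOAD_FAST z,a → push -3,-3. Stack: [-3, -3]
BINARY_OP - → -3 - -3 = 0. Stack: [0]
STORE_FAST z → z=0. Stack: []
LOAD_FAST z → push 0. Stack: [0]
LOAD_CONST → push 5. Stack: [0, 5]
BINARY_OP * → 0 * 5 = 0. Stack: [0]
STORE_FAST z → z=0. Stack: []
LOAD_FAST i → push 0. Stack: [0]
LOAD_CONST → push 1. Stack: [0, 1]
BINARY_OP + → 0 + 1 = 1. Stack: [1]
STORE_FAST i → i=1. Stack: []
LOAD_FAST i → push 1. Stack: [1]
LOAD_CONST → push 3. Stack: [1, 3]
COMPARE_OP bool(<) → 1 vs 3 = True. Stack: [True]
POP_JUMP_IF_FALSE → pop True; no jump. Stack: []
LOAD_FAST_LOAD_FAST z,a → push 0,-3. Stack: [0, -3]
BINARY_OP - → 0 - -3 = 3. Stack: [3]
STORE_FAST z → z=3. Stack: []
LOAD_FAST z → push 3. Stack: [3]
LOAD_CONST → push 5. Stack: [3, 5]
BINARY_OP * → 3 * 5 = 15. Stack: [15]
STORE_FAST z → z=15. Stack: []
LOAD_FAST i → push 1. Stack: [1]
LOAD_CONST → push 1. Stack: [1, 1]
BINARY_OP + → 1 + 1 = 2. Stack: [2]
STORE_FAST i → i=2. Stack: []
LOAD_FAST i → push 2. Stack: [2]
LOAD_CONST → push 3. Stack: [2, 3]
COMPARE_OP bool(<) → 2 vs 3 = True. Stack: [True]
POP_JUMP_IF_FALSE → pop True; no jump. Stack: []
LOAD_FAST_LOAD_FAST z,a → push 15,-3. Stack: [15, -3]
BINARY_OP - → 15 - -3 = 18. Stack: [18]
STORE_FAST z → z=18. Stack: []
LOAD_FAST z → push 18. Stack: [18]
LOAD_CONST → push 5. Stack: [18, 5]
BINARY_OP * → 18 * 5 = 90. Stack: [90]
STORE_FAST z → z=90. Stack: []
LOAD_FAST i → push 2. Stack: [2]
LOAD_CONST → push 1. Stack: [2, 1]
BINARY_OP + → 2 + 1 = 3. Stack: [3]
STORE_FAST i → i=3. Stack: []
LOAD_FAST i → push 3. Stack: [3]
LOAD_CONST → push 3. Stack: [3, 3]
COMPARE_OP bool(<) → 3 vs 3 = False. Stack: [False]
POP_JUMP_IF_FALSE → pop False; jump. Stack: []
LOAD_FAST z → push 90. Stack: [90]
RETURN_VALUE → return 90.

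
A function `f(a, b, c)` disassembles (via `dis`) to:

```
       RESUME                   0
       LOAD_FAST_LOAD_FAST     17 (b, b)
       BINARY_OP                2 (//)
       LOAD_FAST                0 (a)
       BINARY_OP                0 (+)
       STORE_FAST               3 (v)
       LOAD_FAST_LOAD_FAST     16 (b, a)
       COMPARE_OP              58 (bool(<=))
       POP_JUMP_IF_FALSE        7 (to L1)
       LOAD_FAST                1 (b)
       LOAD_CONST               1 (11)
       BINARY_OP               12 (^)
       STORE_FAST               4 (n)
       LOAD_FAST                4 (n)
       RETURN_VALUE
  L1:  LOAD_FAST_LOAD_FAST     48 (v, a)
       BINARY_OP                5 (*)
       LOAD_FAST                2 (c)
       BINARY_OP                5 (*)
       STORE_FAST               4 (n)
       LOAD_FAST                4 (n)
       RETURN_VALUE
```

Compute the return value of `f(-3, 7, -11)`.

-66

LOAD_FAST_LOAD_FAST b,b → push 7,7. Stack: [7, 7]
BINARY_OP // → 7 // 7 = 1. Stack: [1]
LOAD_FAST a → push -3. Stack: [1, -3]
BINARY_OP + → 1 + -3 = -2. Stack: [-2]
STORE_FAST v → v=-2. Stack: []
LOAD_FAST_LOAD_FAST b,a → push 7,-3. Stack: [7, -3]
COMPARE_OP bool(<=) → 7 vs -3 = False. Stack: [False]
POP_JUMP_IF_FALSE → pop False; jump. Stack: []
LOAD_FAST_LOAD_FAST v,a → push -2,-3. Stack: [-2, -3]
BINARY_OP * → -2 * -3 = 6. Stack: [6]
LOAD_FAST c → push -11. Stack: [6, -11]
BINARY_OP * → 6 * -11 = -66. Stack: [-66]
STORE_FAST n → n=-66. Stack: []
LOAD_FAST n → push -66. Stack: [-66]
RETURN_VALUE → return -66.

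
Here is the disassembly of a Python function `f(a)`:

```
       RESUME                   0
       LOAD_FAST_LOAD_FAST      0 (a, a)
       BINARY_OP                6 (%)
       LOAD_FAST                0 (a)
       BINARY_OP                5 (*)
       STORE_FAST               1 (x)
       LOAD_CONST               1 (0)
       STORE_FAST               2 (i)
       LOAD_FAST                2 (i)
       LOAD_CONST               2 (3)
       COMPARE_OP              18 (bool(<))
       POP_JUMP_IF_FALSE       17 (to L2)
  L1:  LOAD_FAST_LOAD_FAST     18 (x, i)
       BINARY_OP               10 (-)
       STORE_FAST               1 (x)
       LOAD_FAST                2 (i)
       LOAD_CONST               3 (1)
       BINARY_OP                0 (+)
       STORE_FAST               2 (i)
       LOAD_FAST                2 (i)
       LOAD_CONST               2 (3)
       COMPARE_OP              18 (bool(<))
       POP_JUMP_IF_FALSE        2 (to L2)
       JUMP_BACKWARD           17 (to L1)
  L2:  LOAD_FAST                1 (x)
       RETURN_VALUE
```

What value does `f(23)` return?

LOAD_FAST_LOAD_FAST a,a → push 23,23. Stack: [23, 23]
BINARY_OP % → 23 % 23 = 0. Stack: [0]
LOAD_FAST a → push 23. Stack: [0, 23]
BINARY_OP * → 0 * 23 = 0. Stack: [0]
STORE_FAST x → x=0. Stack: []
LOAD_CONST → push 0. Stack: [0]
STORE_FAST i → i=0. Stack: []
LOAD_FAST i → push 0. Stack: [0]
LOAD_CONST → push 3. Stack: [0, 3]
COMPARE_OP bool(<) → 0 vs 3 = True. Stack: [True]
POP_JUMP_IF_FALSE → pop True; no jump. Stack: []
LOAD_FAST_LOAD_FAST x,i → push 0,0. Stack: [0, 0]
BINARY_OP - → 0 - 0 = 0. Stack: [0]
STORE_FAST x → x=0. Stack: []
LOAD_FAST i → push 0. Stack: [0]
LOAD_CONST → push 1. Stack: [0, 1]
BINARY_OP + → 0 + 1 = 1. Stack: [1]
STORE_FAST i → i=1. Stack: []
LOAD_FAST i → push 1. Stack: [1]
LOAD_CONST → push 3. Stack: [1, 3]
COMPARE_OP bool(<) → 1 vs 3 = True. Stack: [True]
POP_JUMP_IF_FALSE → pop True; no jump. Stack: []
LOAD_FAST_LOAD_FAST x,i → push 0,1. Stack: [0, 1]
BINARY_OP - → 0 - 1 = -1. Stack: [-1]
STORE_FAST x → x=-1. Stack: []
LOAD_FAST i → push 1. Stack: [1]
LOAD_CONST → push 1. Stack: [1, 1]
BINARY_OP + → 1 + 1 = 2. Stack: [2]
STORE_FAST i → i=2. Stack: []
LOAD_FAST i → push 2. Stack: [2]
LOAD_CONST → push 3. Stack: [2, 3]
COMPARE_OP bool(<) → 2 vs 3 = True. Stack: [True]
POP_JUMP_IF_FALSE → pop True; no jump. Stack: []
LOAD_FAST_LOAD_FAST x,i → push -1,2. Stack: [-1, 2]
BINARY_OP - → -1 - 2 = -3. Stack: [-3]
STORE_FAST x → x=-3. Stack: []
LOAD_FAST i → push 2. Stack: [2]
LOAD_CONST → push 1. Stack: [2, 1]
BINARY_OP + → 2 + 1 = 3. Stack: [3]
STORE_FAST i → i=3. Stack: []
LOAD_FAST i → push 3. Stack: [3]
LOAD_CONST → push 3. Stack: [3, 3]
COMPARE_OP bool(<) → 3 vs 3 = False. Stack: [False]
POP_JUMP_IF_FALSE → pop False; jump. Stack: []
LOAD_FAST x → push -3. Stack: [-3]
RETURN_VALUE → return -3.

-3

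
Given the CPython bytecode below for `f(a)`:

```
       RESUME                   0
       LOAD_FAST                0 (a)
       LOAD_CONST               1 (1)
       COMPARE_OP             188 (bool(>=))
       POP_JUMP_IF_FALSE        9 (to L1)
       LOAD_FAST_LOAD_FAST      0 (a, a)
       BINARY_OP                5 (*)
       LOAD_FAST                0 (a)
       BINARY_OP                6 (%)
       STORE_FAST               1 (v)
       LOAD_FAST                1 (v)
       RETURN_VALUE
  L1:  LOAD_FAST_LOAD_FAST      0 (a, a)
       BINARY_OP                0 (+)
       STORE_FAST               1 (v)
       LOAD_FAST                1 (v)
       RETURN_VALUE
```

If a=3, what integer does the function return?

LOAD_FAST a → push 3. Stack: [3]
LOAD_CONST → push 1. Stack: [3, 1]
COMPARE_OP bool(>=) → 3 vs 1 = True. Stack: [True]
POP_JUMP_IF_FALSE → pop True; no jump. Stack: []
LOAD_FAST_LOAD_FAST a,a → push 3,3. Stack: [3, 3]
BINARY_OP * → 3 * 3 = 9. Stack: [9]
LOAD_FAST a → push 3. Stack: [9, 3]
BINARY_OP % → 9 % 3 = 0. Stack: [0]
STORE_FAST v → v=0. Stack: []
LOAD_FAST v → push 0. Stack: [0]
RETURN_VALUE → return 0.

0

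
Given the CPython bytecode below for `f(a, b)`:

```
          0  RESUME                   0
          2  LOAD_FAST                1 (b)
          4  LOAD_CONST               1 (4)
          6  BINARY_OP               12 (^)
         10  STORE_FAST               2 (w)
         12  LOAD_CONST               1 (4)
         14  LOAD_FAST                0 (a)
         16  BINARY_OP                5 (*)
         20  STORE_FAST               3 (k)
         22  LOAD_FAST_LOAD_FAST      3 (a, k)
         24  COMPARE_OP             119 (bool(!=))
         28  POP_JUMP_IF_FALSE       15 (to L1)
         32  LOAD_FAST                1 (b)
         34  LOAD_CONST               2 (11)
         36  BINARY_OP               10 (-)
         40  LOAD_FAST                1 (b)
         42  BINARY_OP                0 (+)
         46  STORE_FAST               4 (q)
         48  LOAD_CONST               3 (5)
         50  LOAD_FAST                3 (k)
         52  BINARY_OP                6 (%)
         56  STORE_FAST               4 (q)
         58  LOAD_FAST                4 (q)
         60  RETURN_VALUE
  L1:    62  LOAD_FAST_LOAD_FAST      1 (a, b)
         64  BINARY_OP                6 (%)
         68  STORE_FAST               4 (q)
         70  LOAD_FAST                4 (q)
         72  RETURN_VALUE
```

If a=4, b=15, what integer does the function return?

5

LOAD_FAST b → push 15. Stack: [15]
LOAD_CONST → push 4. Stack: [15, 4]
BINARY_OP ^ → 15 ^ 4 = 11. Stack: [11]
STORE_FAST w → w=11. Stack: []
LOAD_CONST → push 4. Stack: [4]
LOAD_FAST a → push 4. Stack: [4, 4]
BINARY_OP * → 4 * 4 = 16. Stack: [16]
STORE_FAST k → k=16. Stack: []
LOAD_FAST_LOAD_FAST a,k → push 4,16. Stack: [4, 16]
COMPARE_OP bool(!=) → 4 vs 16 = True. Stack: [True]
POP_JUMP_IF_FALSE → pop True; no jump. Stack: []
LOAD_FAST b → push 15. Stack: [15]
LOAD_CONST → push 11. Stack: [15, 11]
BINARY_OP - → 15 - 11 = 4. Stack: [4]
LOAD_FAST b → push 15. Stack: [4, 15]
BINARY_OP + → 4 + 15 = 19. Stack: [19]
STORE_FAST q → q=19. Stack: []
LOAD_CONST → push 5. Stack: [5]
LOAD_FAST k → push 16. Stack: [5, 16]
BINARY_OP % → 5 % 16 = 5. Stack: [5]
STORE_FAST q → q=5. Stack: []
LOAD_FAST q → push 5. Stack: [5]
RETURN_VALUE → return 5.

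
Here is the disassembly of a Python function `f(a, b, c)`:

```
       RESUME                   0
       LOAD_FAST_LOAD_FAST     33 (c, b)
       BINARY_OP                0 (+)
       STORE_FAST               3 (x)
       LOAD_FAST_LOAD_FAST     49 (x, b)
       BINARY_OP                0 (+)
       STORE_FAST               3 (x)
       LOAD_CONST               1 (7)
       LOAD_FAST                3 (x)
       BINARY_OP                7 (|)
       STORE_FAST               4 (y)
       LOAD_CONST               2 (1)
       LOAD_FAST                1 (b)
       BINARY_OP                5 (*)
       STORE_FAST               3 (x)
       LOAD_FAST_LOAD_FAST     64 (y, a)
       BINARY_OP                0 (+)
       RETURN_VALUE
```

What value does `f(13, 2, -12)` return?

12

LOAD_FAST_LOAD_FAST c,b → push -12,2. Stack: [-12, 2]
BINARY_OP + → -12 + 2 = -10. Stack: [-10]
STORE_FAST x → x=-10. Stack: []
LOAD_FAST_LOAD_FAST x,b → push -10,2. Stack: [-10, 2]
BINARY_OP + → -10 + 2 = -8. Stack: [-8]
STORE_FAST x → x=-8. Stack: []
LOAD_CONST → push 7. Stack: [7]
LOAD_FAST x → push -8. Stack: [7, -8]
BINARY_OP | → 7 | -8 = -1. Stack: [-1]
STORE_FAST y → y=-1. Stack: []
LOAD_CONST → push 1. Stack: [1]
LOAD_FAST b → push 2. Stack: [1, 2]
BINARY_OP * → 1 * 2 = 2. Stack: [2]
STORE_FAST x → x=2. Stack: []
LOAD_FAST_LOAD_FAST y,a → push -1,13. Stack: [-1, 13]
BINARY_OP + → -1 + 13 = 12. Stack: [12]
RETURN_VALUE → return 12.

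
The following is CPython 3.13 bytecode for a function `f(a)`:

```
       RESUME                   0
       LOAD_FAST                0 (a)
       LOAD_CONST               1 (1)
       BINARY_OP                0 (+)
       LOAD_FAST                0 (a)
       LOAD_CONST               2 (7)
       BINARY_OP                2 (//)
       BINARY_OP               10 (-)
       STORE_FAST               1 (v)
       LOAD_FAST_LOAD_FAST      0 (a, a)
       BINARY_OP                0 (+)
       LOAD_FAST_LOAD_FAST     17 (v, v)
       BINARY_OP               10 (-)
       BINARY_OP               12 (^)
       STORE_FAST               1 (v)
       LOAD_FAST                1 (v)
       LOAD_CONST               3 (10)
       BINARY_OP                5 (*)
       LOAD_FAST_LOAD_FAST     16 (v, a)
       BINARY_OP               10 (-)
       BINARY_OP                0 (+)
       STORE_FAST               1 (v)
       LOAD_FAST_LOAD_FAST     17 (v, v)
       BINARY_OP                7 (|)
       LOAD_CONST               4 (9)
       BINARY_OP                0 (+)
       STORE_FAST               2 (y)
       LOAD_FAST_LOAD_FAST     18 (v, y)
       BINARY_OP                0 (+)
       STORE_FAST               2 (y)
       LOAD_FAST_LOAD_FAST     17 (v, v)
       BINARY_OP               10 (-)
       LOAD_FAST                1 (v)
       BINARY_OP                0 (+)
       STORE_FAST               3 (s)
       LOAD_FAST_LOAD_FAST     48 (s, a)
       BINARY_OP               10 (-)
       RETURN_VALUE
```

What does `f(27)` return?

540

LOAD_FAST a → push 27. Stack: [27]
LOAD_CONST → push 1. Stack: [27, 1]
BINARY_OP + → 27 + 1 = 28. Stack: [28]
LOAD_FAST a → push 27. Stack: [28, 27]
LOAD_CONST → push 7. Stack: [28, 27, 7]
BINARY_OP // → 27 // 7 = 3. Stack: [28, 3]
BINARY_OP - → 28 - 3 = 25. Stack: [25]
STORE_FAST v → v=25. Stack: []
LOAD_FAST_LOAD_FAST a,a → push 27,27. Stack: [27, 27]
BINARY_OP + → 27 + 27 = 54. Stack: [54]
LOAD_FAST_LOAD_FAST v,v → push 25,25. Stack: [54, 25, 25]
BINARY_OP - → 25 - 25 = 0. Stack: [54, 0]
BINARY_OP ^ → 54 ^ 0 = 54. Stack: [54]
STORE_FAST v → v=54. Stack: []
LOAD_FAST v → push 54. Stack: [54]
LOAD_CONST → push 10. Stack: [54, 10]
BINARY_OP * → 54 * 10 = 540. Stack: [540]
LOAD_FAST_LOAD_FAST v,a → push 54,27. Stack: [540, 54, 27]
BINARY_OP - → 54 - 27 = 27. Stack: [540, 27]
BINARY_OP + → 540 + 27 = 567. Stack: [567]
STORE_FAST v → v=567. Stack: []
LOAD_FAST_LOAD_FAST v,v → push 567,567. Stack: [567, 567]
BINARY_OP | → 567 | 567 = 567. Stack: [567]
LOAD_CONST → push 9. Stack: [567, 9]
BINARY_OP + → 567 + 9 = 576. Stack: [576]
STORE_FAST y → y=576. Stack: []
LOAD_FAST_LOAD_FAST v,y → push 567,576. Stack: [567, 576]
BINARY_OP + → 567 + 576 = 1143. Stack: [1143]
STORE_FAST y → y=1143. Stack: []
LOAD_FAST_LOAD_FAST v,v → push 567,567. Stack: [567, 567]
BINARY_OP - → 567 - 567 = 0. Stack: [0]
LOAD_FAST v → push 567. Stack: [0, 567]
BINARY_OP + → 0 + 567 = 567. Stack: [567]
STORE_FAST s → s=567. Stack: []
LOAD_FAST_LOAD_FAST s,a → push 567,27. Stack: [567, 27]
BINARY_OP - → 567 - 27 = 540. Stack: [540]
RETURN_VALUE → return 540.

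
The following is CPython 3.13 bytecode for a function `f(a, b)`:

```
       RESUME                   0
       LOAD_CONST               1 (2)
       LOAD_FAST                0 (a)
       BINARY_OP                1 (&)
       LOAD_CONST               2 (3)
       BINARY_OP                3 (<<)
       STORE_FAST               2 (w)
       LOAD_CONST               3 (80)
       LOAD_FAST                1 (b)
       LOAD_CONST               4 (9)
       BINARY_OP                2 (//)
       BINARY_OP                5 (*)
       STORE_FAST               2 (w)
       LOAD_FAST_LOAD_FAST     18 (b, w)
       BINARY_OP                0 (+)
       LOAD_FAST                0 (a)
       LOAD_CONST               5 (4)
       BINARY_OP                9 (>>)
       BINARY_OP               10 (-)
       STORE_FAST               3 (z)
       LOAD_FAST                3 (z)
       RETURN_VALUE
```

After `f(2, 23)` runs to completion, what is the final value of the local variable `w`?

LOAD_CONST → push 2. Stack: [2]
LOAD_FAST a → push 2. Stack: [2, 2]
BINARY_OP & → 2 & 2 = 2. Stack: [2]
LOAD_CONST → push 3. Stack: [2, 3]
BINARY_OP << → 2 << 3 = 16. Stack: [16]
STORE_FAST w → w=16. Stack: []
LOAD_CONST → push 80. Stack: [80]
LOAD_FAST b → push 23. Stack: [80, 23]
LOAD_CONST → push 9. Stack: [80, 23, 9]
BINARY_OP // → 23 // 9 = 2. Stack: [80, 2]
BINARY_OP * → 80 * 2 = 160. Stack: [160]
STORE_FAST w → w=160. Stack: []
LOAD_FAST_LOAD_FAST b,w → push 23,160. Stack: [23, 160]
BINARY_OP + → 23 + 160 = 183. Stack: [183]
LOAD_FAST a → push 2. Stack: [183, 2]
LOAD_CONST → push 4. Stack: [183, 2, 4]
BINARY_OP >> → 2 >> 4 = 0. Stack: [183, 0]
BINARY_OP - → 183 - 0 = 183. Stack: [183]
STORE_FAST z → z=183. Stack: []
LOAD_FAST z → push 183. Stack: [183]
RETURN_VALUE → return 183.

160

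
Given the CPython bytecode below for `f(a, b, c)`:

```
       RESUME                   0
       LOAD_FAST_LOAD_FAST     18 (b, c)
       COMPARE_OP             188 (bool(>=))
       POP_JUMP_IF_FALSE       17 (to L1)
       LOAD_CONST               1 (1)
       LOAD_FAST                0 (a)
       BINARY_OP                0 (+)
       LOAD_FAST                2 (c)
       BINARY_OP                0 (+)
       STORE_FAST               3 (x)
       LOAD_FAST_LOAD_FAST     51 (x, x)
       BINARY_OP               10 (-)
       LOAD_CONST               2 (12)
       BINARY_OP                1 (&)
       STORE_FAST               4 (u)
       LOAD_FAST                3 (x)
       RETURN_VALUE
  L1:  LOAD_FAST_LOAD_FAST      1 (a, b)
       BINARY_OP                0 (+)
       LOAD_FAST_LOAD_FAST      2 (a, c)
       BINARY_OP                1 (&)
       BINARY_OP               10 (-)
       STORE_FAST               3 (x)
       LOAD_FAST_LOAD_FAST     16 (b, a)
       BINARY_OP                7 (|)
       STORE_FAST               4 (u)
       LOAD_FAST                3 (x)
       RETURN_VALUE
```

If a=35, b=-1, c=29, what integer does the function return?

LOAD_FAST_LOAD_FAST b,c → push -1,29. Stack: [-1, 29]
COMPARE_OP bool(>=) → -1 vs 29 = False. Stack: [False]
POP_JUMP_IF_FALSE → pop False; jump. Stack: []
LOAD_FAST_LOAD_FAST a,b → push 35,-1. Stack: [35, -1]
BINARY_OP + → 35 + -1 = 34. Stack: [34]
LOAD_FAST_LOAD_FAST a,c → push 35,29. Stack: [34, 35, 29]
BINARY_OP & → 35 & 29 = 1. Stack: [34, 1]
BINARY_OP - → 34 - 1 = 33. Stack: [33]
STORE_FAST x → x=33. Stack: []
LOAD_FAST_LOAD_FAST b,a → push -1,35. Stack: [-1, 35]
BINARY_OP | → -1 | 35 = -1. Stack: [-1]
STORE_FAST u → u=-1. Stack: []
LOAD_FAST x → push 33. Stack: [33]
RETURN_VALUE → return 33.

33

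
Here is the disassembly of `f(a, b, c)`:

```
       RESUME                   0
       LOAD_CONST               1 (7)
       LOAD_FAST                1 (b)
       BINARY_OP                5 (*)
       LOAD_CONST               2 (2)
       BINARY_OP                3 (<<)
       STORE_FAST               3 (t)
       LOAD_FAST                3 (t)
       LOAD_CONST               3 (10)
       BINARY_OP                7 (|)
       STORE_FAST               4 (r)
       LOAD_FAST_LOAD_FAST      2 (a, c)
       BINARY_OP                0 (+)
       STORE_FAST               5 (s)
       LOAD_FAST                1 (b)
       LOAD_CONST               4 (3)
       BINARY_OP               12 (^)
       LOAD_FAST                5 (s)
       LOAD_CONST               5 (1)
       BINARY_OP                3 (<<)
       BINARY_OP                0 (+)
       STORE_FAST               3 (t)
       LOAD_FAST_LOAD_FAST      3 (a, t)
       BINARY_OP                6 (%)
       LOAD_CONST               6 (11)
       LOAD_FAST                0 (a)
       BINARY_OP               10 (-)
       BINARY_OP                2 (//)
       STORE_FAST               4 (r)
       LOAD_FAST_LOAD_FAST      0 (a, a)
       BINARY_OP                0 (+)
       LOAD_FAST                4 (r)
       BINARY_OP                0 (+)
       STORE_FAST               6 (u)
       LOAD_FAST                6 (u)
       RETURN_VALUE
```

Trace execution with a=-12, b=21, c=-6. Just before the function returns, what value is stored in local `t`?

-14

LOAD_CONST → push 7. Stack: [7]
LOAD_FAST b → push 21. Stack: [7, 21]
BINARY_OP * → 7 * 21 = 147. Stack: [147]
LOAD_CONST → push 2. Stack: [147, 2]
BINARY_OP << → 147 << 2 = 588. Stack: [588]
STORE_FAST t → t=588. Stack: []
LOAD_FAST t → push 588. Stack: [588]
LOAD_CONST → push 10. Stack: [588, 10]
BINARY_OP | → 588 | 10 = 590. Stack: [590]
STORE_FAST r → r=590. Stack: []
LOAD_FAST_LOAD_FAST a,c → push -12,-6. Stack: [-12, -6]
BINARY_OP + → -12 + -6 = -18. Stack: [-18]
STORE_FAST s → s=-18. Stack: []
LOAD_FAST b → push 21. Stack: [21]
LOAD_CONST → push 3. Stack: [21, 3]
BINARY_OP ^ → 21 ^ 3 = 22. Stack: [22]
LOAD_FAST s → push -18. Stack: [22, -18]
LOAD_CONST → push 1. Stack: [22, -18, 1]
BINARY_OP << → -18 << 1 = -36. Stack: [22, -36]
BINARY_OP + → 22 + -36 = -14. Stack: [-14]
STORE_FAST t → t=-14. Stack: []
LOAD_FAST_LOAD_FAST a,t → push -12,-14. Stack: [-12, -14]
BINARY_OP % → -12 % -14 = -12. Stack: [-12]
LOAD_CONST → push 11. Stack: [-12, 11]
LOAD_FAST a → push -12. Stack: [-12, 11, -12]
BINARY_OP - → 11 - -12 = 23. Stack: [-12, 23]
BINARY_OP // → -12 // 23 = -1. Stack: [-1]
STORE_FAST r → r=-1. Stack: []
LOAD_FAST_LOAD_FAST a,a → push -12,-12. Stack: [-12, -12]
BINARY_OP + → -12 + -12 = -24. Stack: [-24]
LOAD_FAST r → push -1. Stack: [-24, -1]
BINARY_OP + → -24 + -1 = -25. Stack: [-25]
STORE_FAST u → u=-25. Stack: []
LOAD_FAST u → push -25. Stack: [-25]
RETURN_VALUE → return -25.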